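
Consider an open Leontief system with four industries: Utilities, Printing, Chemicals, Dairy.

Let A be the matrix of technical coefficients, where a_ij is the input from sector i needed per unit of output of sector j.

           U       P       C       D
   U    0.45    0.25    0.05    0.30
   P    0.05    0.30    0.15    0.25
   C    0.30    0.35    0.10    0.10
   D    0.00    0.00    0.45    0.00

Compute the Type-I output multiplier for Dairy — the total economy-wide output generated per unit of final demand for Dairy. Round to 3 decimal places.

I − A =
  [   0.55    -0.25    -0.05    -0.30]
  [  -0.05     0.70    -0.15    -0.25]
  [  -0.30    -0.35     0.90    -0.10]
  [   0.00     0.00    -0.45     1.00]
Compute the cofactors C_ij = (−1)^(i+j)·(3×3 minor ij) of I−A; the adjugate is their transpose:
adj(I−A) = Cᵀ =
  [ 0.506625   0.278500   0.195125   0.241125]
  [ 0.121500   0.414750   0.153625   0.155500]
  [ 0.227500   0.267500   0.372500   0.172375]
  [ 0.102375   0.120375   0.167625   0.283750]
det(I−A) = Σ_j (I−A)_1j·C_1j = (0.55)(0.506625) + (-0.25)(0.121500) + (-0.05)(0.227500) + (-0.30)(0.102375) = 0.20618125
(I − A)⁻¹ = adj(I−A) / det(I−A) ≈
  [   2.4572     1.3508     0.9464     1.1695]
  [   0.5893     2.0116     0.7451     0.7542]
  [   1.1034     1.2974     1.8067     0.8360]
  [   0.4965     0.5838     0.8130     1.3762]
The output multiplier for sector j is the column-j sum of the Leontief inverse (I − A)⁻¹ = adj(I−A) / det(I−A).
Column D of adj(I−A): (0.241125, 0.155500, 0.172375, 0.283750); det(I−A) = 0.20618125.
m_D = (0.241125 + 0.155500 + 0.172375 + 0.283750) / 0.20618125 = 0.85275 / 0.20618125 ≈ 4.136.

m_D = 4.136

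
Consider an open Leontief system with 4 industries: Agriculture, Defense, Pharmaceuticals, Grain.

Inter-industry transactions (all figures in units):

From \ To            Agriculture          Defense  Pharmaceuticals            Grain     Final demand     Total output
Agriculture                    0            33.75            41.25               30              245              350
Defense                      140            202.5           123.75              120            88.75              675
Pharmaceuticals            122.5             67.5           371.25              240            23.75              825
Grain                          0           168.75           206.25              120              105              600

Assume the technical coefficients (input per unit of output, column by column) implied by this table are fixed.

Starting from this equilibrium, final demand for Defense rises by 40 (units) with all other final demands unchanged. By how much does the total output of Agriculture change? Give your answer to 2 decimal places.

Δx_1 = 9.15

Technical coefficients a_ij = z_ij / X_j:
  a_11 = 0/350 = 0.00, a_21 = 140/350 = 0.40, a_31 = 122.5/350 = 0.35, a_41 = 0/350 = 0.00
  a_12 = 33.75/675 = 0.05, a_22 = 202.5/675 = 0.30, a_32 = 67.5/675 = 0.10, a_42 = 168.75/675 = 0.25
  a_13 = 41.25/825 = 0.05, a_23 = 123.75/825 = 0.15, a_33 = 371.25/825 = 0.45, a_43 = 206.25/825 = 0.25
  a_14 = 30/600 = 0.05, a_24 = 120/600 = 0.20, a_34 = 240/600 = 0.40, a_44 = 120/600 = 0.20
I − A =
  [   1.00    -0.05    -0.05    -0.05]
  [  -0.40     0.70    -0.15    -0.20]
  [  -0.35    -0.10     0.55    -0.40]
  [   0.00    -0.25    -0.25     0.80]
Compute the cofactors C_ij = (−1)^(i+j)·(3×3 minor ij) of I−A; the adjugate is their transpose:
adj(I−A) = Cᵀ =
  [ 0.178500   0.034125   0.044625   0.042000]
  [ 0.195500   0.321625   0.191000   0.188125]
  [ 0.250500   0.198375   0.489000   0.309750]
  [ 0.139375   0.162500   0.212500   0.342125]
det(I−A) = Σ_j (I−A)_1j·C_1j = (1.00)(0.178500) + (-0.05)(0.195500) + (-0.05)(0.250500) + (-0.05)(0.139375) = 0.14923125
(I − A)⁻¹ = adj(I−A) / det(I−A) ≈
  [   1.1961     0.2287     0.2990     0.2814]
  [   1.3100     2.1552     1.2799     1.2606]
  [   1.6786     1.3293     3.2768     2.0756]
  [   0.9340     1.0889     1.4240     2.2926]
Δx = (I − A)⁻¹ Δd with Δd having +40 in the Defense component and 0 elsewhere.
So Δx_1 = L_12 · (+40), where L_12 = adj(I−A)_12 / det(I−A) = 0.034125 / 0.14923125.
Δx_1 = 0.034125 × (+40) / 0.14923125 = 1.365 / 0.14923125 ≈ 9.15.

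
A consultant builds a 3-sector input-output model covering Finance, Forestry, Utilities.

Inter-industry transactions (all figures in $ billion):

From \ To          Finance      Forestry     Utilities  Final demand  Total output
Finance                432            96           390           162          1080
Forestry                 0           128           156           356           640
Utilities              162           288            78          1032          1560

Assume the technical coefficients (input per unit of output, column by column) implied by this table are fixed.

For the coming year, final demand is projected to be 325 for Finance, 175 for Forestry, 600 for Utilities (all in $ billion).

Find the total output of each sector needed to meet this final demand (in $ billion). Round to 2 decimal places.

Technical coefficients a_ij = z_ij / X_j:
  a_11 = 432/1080 = 0.40, a_21 = 0/1080 = 0.00, a_31 = 162/1080 = 0.15
  a_12 = 96/640 = 0.15, a_22 = 128/640 = 0.20, a_32 = 288/640 = 0.45
  a_13 = 390/1560 = 0.25, a_23 = 156/1560 = 0.10, a_33 = 78/1560 = 0.05
I − A =
  [   0.60    -0.15    -0.25]
  [   0.00     0.80    -0.10]
  [  -0.15    -0.45     0.95]
Cofactors of I−A, C_ij = (−1)^(i+j)·(minor ij) (rows/columns in the sector order above):
  C_11 = (0.80)(0.95) − (-0.10)(-0.45) = 0.7150
  C_12 = −[(0.00)(0.95) − (-0.10)(-0.15)] = 0.0150
  C_13 = (0.00)(-0.45) − (0.80)(-0.15) = 0.1200
  C_21 = −[(-0.15)(0.95) − (-0.25)(-0.45)] = 0.2550
  C_22 = (0.60)(0.95) − (-0.25)(-0.15) = 0.5325
  C_23 = −[(0.60)(-0.45) − (-0.15)(-0.15)] = 0.2925
  C_31 = (-0.15)(-0.10) − (-0.25)(0.80) = 0.2150
  C_32 = −[(0.60)(-0.10) − (-0.25)(0.00)] = 0.0600
  C_33 = (0.60)(0.80) − (-0.15)(0.00) = 0.4800
det(I−A) = Σ_j (I−A)_1j·C_1j = (0.60)(0.7150) + (-0.15)(0.0150) + (-0.25)(0.1200) = 0.39675
adj(I−A) = Cᵀ =
  [ 0.7150   0.2550   0.2150]
  [ 0.0150   0.5325   0.0600]
  [ 0.1200   0.2925   0.4800]
(I − A)⁻¹ = adj(I−A) / det(I−A) ≈
  [   1.8021     0.6427     0.5419]
  [   0.0378     1.3422     0.1512]
  [   0.3025     0.7372     1.2098]
x = (I − A)⁻¹ d = adj(I−A)·d / det(I−A), with det(I−A) = 0.39675:
  x_1 = (0.7150·325 + 0.2550·175 + 0.2150·600) / 0.39675 = 406.00 / 0.39675 ≈ 1023.31
  x_2 = (0.0150·325 + 0.5325·175 + 0.0600·600) / 0.39675 = 134.0625 / 0.39675 ≈ 337.90
  x_3 = (0.1200·325 + 0.2925·175 + 0.4800·600) / 0.39675 = 378.1875 / 0.39675 ≈ 953.21

x_1 = 1023.31, x_2 = 337.90, x_3 = 953.21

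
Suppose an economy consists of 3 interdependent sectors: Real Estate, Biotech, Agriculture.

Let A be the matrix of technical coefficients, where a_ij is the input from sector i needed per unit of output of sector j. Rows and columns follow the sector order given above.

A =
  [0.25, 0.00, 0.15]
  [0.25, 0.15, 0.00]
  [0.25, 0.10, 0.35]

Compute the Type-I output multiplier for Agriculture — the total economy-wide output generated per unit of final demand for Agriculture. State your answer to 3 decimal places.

m_3 = 2.119

I − A =
  [   0.75     0.00    -0.15]
  [  -0.25     0.85     0.00]
  [  -0.25    -0.10     0.65]
Cofactors of I−A, C_ij = (−1)^(i+j)·(minor ij) (rows/columns in the sector order above):
  C_11 = (0.85)(0.65) − (0.00)(-0.10) = 0.5525
  C_12 = −[(-0.25)(0.65) − (0.00)(-0.25)] = 0.1625
  C_13 = (-0.25)(-0.10) − (0.85)(-0.25) = 0.2375
  C_21 = −[(0.00)(0.65) − (-0.15)(-0.10)] = 0.0150
  C_22 = (0.75)(0.65) − (-0.15)(-0.25) = 0.4500
  C_23 = −[(0.75)(-0.10) − (0.00)(-0.25)] = 0.0750
  C_31 = (0.00)(0.00) − (-0.15)(0.85) = 0.1275
  C_32 = −[(0.75)(0.00) − (-0.15)(-0.25)] = 0.0375
  C_33 = (0.75)(0.85) − (0.00)(-0.25) = 0.6375
det(I−A) = Σ_j (I−A)_1j·C_1j = (0.75)(0.5525) + (0.00)(0.1625) + (-0.15)(0.2375) = 0.37875
adj(I−A) = Cᵀ =
  [ 0.5525   0.0150   0.1275]
  [ 0.1625   0.4500   0.0375]
  [ 0.2375   0.0750   0.6375]
(I − A)⁻¹ = adj(I−A) / det(I−A) ≈
  [   1.4587     0.0396     0.3366]
  [   0.4290     1.1881     0.0990]
  [   0.6271     0.1980     1.6832]
The output multiplier for sector j is the column-j sum of the Leontief inverse (I − A)⁻¹ = adj(I−A) / det(I−A).
Column 3 of adj(I−A): (0.1275, 0.0375, 0.6375); det(I−A) = 0.37875.
m_3 = (0.1275 + 0.0375 + 0.6375) / 0.37875 = 0.8025 / 0.37875 ≈ 2.119.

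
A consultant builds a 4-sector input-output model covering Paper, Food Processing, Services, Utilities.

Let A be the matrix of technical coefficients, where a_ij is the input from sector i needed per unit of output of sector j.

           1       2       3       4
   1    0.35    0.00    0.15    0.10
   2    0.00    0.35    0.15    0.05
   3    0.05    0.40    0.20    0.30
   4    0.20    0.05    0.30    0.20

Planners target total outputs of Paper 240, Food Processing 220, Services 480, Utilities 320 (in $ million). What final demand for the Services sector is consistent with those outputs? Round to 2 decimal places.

d_3 = 188.00

I − A =
  [   0.65     0.00    -0.15    -0.10]
  [   0.00     0.65    -0.15    -0.05]
  [  -0.05    -0.40     0.80    -0.30]
  [  -0.20    -0.05    -0.30     0.80]
d = (I − A) x:
  d_1 = (+0.65)·240 + (+0.00)·220 + (-0.15)·480 + (-0.10)·320 = 52.00
  d_2 = (+0.00)·240 + (+0.65)·220 + (-0.15)·480 + (-0.05)·320 = 55.00
  d_3 = (-0.05)·240 + (-0.40)·220 + (+0.80)·480 + (-0.30)·320 = 188.00
  d_4 = (-0.20)·240 + (-0.05)·220 + (-0.30)·480 + (+0.80)·320 = 53.00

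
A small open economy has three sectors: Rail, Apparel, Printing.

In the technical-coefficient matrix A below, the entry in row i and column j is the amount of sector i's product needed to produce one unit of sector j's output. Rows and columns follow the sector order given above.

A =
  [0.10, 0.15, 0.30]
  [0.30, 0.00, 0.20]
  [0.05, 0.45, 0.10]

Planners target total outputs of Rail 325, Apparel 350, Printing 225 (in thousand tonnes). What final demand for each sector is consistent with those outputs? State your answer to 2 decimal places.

I − A =
  [   0.90    -0.15    -0.30]
  [  -0.30     1.00    -0.20]
  [  -0.05    -0.45     0.90]
d = (I − A) x:
  d_1 = (+0.90)·325 + (-0.15)·350 + (-0.30)·225 = 172.50
  d_2 = (-0.30)·325 + (+1.00)·350 + (-0.20)·225 = 207.50
  d_3 = (-0.05)·325 + (-0.45)·350 + (+0.90)·225 = 28.75

d_1 = 172.50, d_2 = 207.50, d_3 = 28.75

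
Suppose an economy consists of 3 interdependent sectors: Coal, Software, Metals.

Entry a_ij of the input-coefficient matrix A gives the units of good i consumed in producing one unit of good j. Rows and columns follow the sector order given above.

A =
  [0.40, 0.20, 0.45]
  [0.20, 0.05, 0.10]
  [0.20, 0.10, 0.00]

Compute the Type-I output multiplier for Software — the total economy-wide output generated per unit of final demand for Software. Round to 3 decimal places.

m_S = 2.009

I − A =
  [   0.60    -0.20    -0.45]
  [  -0.20     0.95    -0.10]
  [  -0.20    -0.10     1.00]
Cofactors of I−A, C_ij = (−1)^(i+j)·(minor ij) (rows/columns in the sector order above):
  C_11 = (0.95)(1.00) − (-0.10)(-0.10) = 0.9400
  C_12 = −[(-0.20)(1.00) − (-0.10)(-0.20)] = 0.2200
  C_13 = (-0.20)(-0.10) − (0.95)(-0.20) = 0.2100
  C_21 = −[(-0.20)(1.00) − (-0.45)(-0.10)] = 0.2450
  C_22 = (0.60)(1.00) − (-0.45)(-0.20) = 0.5100
  C_23 = −[(0.60)(-0.10) − (-0.20)(-0.20)] = 0.1000
  C_31 = (-0.20)(-0.10) − (-0.45)(0.95) = 0.4475
  C_32 = −[(0.60)(-0.10) − (-0.45)(-0.20)] = 0.1500
  C_33 = (0.60)(0.95) − (-0.20)(-0.20) = 0.5300
det(I−A) = Σ_j (I−A)_1j·C_1j = (0.60)(0.9400) + (-0.20)(0.2200) + (-0.45)(0.2100) = 0.4255
adj(I−A) = Cᵀ =
  [ 0.9400   0.2450   0.4475]
  [ 0.2200   0.5100   0.1500]
  [ 0.2100   0.1000   0.5300]
(I − A)⁻¹ = adj(I−A) / det(I−A) ≈
  [   2.2092     0.5758     1.0517]
  [   0.5170     1.1986     0.3525]
  [   0.4935     0.2350     1.2456]
The output multiplier for sector j is the column-j sum of the Leontief inverse (I − A)⁻¹ = adj(I−A) / det(I−A).
Column S of adj(I−A): (0.2450, 0.5100, 0.1000); det(I−A) = 0.4255.
m_S = (0.2450 + 0.5100 + 0.1000) / 0.4255 = 0.855 / 0.4255 ≈ 2.009.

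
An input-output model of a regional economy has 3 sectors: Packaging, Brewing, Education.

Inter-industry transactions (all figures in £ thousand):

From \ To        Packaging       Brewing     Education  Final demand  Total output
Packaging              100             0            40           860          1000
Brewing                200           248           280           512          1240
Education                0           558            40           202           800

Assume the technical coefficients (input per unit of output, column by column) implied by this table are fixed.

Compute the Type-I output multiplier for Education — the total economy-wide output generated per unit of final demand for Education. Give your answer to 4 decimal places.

Technical coefficients a_ij = z_ij / X_j:
  a_PP = 100/1000 = 0.10, a_BP = 200/1000 = 0.20, a_EP = 0/1000 = 0.00
  a_PB = 0/1240 = 0.00, a_BB = 248/1240 = 0.20, a_EB = 558/1240 = 0.45
  a_PE = 40/800 = 0.05, a_BE = 280/800 = 0.35, a_EE = 40/800 = 0.05
I − A =
  [   0.90     0.00    -0.05]
  [  -0.20     0.80    -0.35]
  [   0.00    -0.45     0.95]
Cofactors of I−A, C_ij = (−1)^(i+j)·(minor ij) (rows/columns in the sector order above):
  C_11 = (0.80)(0.95) − (-0.35)(-0.45) = 0.6025
  C_12 = −[(-0.20)(0.95) − (-0.35)(0.00)] = 0.1900
  C_13 = (-0.20)(-0.45) − (0.80)(0.00) = 0.0900
  C_21 = −[(0.00)(0.95) − (-0.05)(-0.45)] = 0.0225
  C_22 = (0.90)(0.95) − (-0.05)(0.00) = 0.8550
  C_23 = −[(0.90)(-0.45) − (0.00)(0.00)] = 0.4050
  C_31 = (0.00)(-0.35) − (-0.05)(0.80) = 0.0400
  C_32 = −[(0.90)(-0.35) − (-0.05)(-0.20)] = 0.3250
  C_33 = (0.90)(0.80) − (0.00)(-0.20) = 0.7200
det(I−A) = Σ_j (I−A)_1j·C_1j = (0.90)(0.6025) + (0.00)(0.1900) + (-0.05)(0.0900) = 0.53775
adj(I−A) = Cᵀ =
  [ 0.6025   0.0225   0.0400]
  [ 0.1900   0.8550   0.3250]
  [ 0.0900   0.4050   0.7200]
(I − A)⁻¹ = adj(I−A) / det(I−A) ≈
  [   1.12041     0.04184     0.07438]
  [   0.35332     1.58996     0.60437]
  [   0.16736     0.75314     1.33891]
The output multiplier for sector j is the column-j sum of the Leontief inverse (I − A)⁻¹ = adj(I−A) / det(I−A).
Column E of adj(I−A): (0.0400, 0.3250, 0.7200); det(I−A) = 0.53775.
m_E = (0.0400 + 0.3250 + 0.7200) / 0.53775 = 1.085 / 0.53775 ≈ 2.0177.

m_E = 2.0177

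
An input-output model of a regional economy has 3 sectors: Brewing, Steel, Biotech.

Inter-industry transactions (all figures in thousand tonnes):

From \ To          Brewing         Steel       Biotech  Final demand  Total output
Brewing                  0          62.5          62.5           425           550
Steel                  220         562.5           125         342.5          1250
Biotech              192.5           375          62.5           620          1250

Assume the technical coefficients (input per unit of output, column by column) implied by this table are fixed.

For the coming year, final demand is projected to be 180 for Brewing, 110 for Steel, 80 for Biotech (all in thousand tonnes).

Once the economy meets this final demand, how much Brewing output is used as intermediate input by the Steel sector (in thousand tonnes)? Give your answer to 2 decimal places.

Technical coefficients a_ij = z_ij / X_j:
  a_11 = 0/550 = 0.00, a_21 = 220/550 = 0.40, a_31 = 192.5/550 = 0.35
  a_12 = 62.5/1250 = 0.05, a_22 = 562.5/1250 = 0.45, a_32 = 375/1250 = 0.30
  a_13 = 62.5/1250 = 0.05, a_23 = 125/1250 = 0.10, a_33 = 62.5/1250 = 0.05
I − A =
  [   1.00    -0.05    -0.05]
  [  -0.40     0.55    -0.10]
  [  -0.35    -0.30     0.95]
Cofactors of I−A, C_ij = (−1)^(i+j)·(minor ij) (rows/columns in the sector order above):
  C_11 = (0.55)(0.95) − (-0.10)(-0.30) = 0.4925
  C_12 = −[(-0.40)(0.95) − (-0.10)(-0.35)] = 0.4150
  C_13 = (-0.40)(-0.30) − (0.55)(-0.35) = 0.3125
  C_21 = −[(-0.05)(0.95) − (-0.05)(-0.30)] = 0.0625
  C_22 = (1.00)(0.95) − (-0.05)(-0.35) = 0.9325
  C_23 = −[(1.00)(-0.30) − (-0.05)(-0.35)] = 0.3175
  C_31 = (-0.05)(-0.10) − (-0.05)(0.55) = 0.0325
  C_32 = −[(1.00)(-0.10) − (-0.05)(-0.40)] = 0.1200
  C_33 = (1.00)(0.55) − (-0.05)(-0.40) = 0.5300
det(I−A) = Σ_j (I−A)_1j·C_1j = (1.00)(0.4925) + (-0.05)(0.4150) + (-0.05)(0.3125) = 0.456125
adj(I−A) = Cᵀ =
  [ 0.4925   0.0625   0.0325]
  [ 0.4150   0.9325   0.1200]
  [ 0.3125   0.3175   0.5300]
(I − A)⁻¹ = adj(I−A) / det(I−A) ≈
  [   1.0797     0.1370     0.0713]
  [   0.9098     2.0444     0.2631]
  [   0.6851     0.6961     1.1620]
First solve x = (I − A)⁻¹ d = adj(I−A)·d / det(I−A); in particular x_2 = (0.4150·180 + 0.9325·110 + 0.1200·80) / 0.456125 = 186.875 / 0.456125 ≈ 409.7013.
Intermediate flow from 1 to 2: z_12 = a_12 · x_2 = 0.05 × 186.875 / 0.456125 = 9.34375 / 0.456125 ≈ 20.49.

z_12 = 20.49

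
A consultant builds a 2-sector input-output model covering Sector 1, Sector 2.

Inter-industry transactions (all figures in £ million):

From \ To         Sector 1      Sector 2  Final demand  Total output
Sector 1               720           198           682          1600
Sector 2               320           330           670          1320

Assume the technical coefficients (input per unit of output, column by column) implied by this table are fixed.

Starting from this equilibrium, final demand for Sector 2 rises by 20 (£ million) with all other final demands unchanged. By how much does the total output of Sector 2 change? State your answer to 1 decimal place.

Δx_2 = 28.8

Technical coefficients a_ij = z_ij / X_j:
  a_11 = 720/1600 = 0.45, a_21 = 320/1600 = 0.20
  a_12 = 198/1320 = 0.15, a_22 = 330/1320 = 0.25
I − A =
  [   0.55    -0.15]
  [  -0.20     0.75]
det(I−A) = (0.55)(0.75) − (-0.15)(-0.20) = 0.3825
adj(I−A) = [[0.75, 0.15], [0.20, 0.55]]
(I − A)⁻¹ = adj(I−A) / det(I−A) ≈
  [   1.9608     0.3922]
  [   0.5229     1.4379]
Δx = (I − A)⁻¹ Δd with Δd having +20 in the Sector 2 component and 0 elsewhere.
So Δx_2 = L_22 · (+20), where L_22 = adj(I−A)_22 / det(I−A) = 0.55 / 0.3825.
Δx_2 = 0.55 × (+20) / 0.3825 = 11.00 / 0.3825 ≈ 28.8.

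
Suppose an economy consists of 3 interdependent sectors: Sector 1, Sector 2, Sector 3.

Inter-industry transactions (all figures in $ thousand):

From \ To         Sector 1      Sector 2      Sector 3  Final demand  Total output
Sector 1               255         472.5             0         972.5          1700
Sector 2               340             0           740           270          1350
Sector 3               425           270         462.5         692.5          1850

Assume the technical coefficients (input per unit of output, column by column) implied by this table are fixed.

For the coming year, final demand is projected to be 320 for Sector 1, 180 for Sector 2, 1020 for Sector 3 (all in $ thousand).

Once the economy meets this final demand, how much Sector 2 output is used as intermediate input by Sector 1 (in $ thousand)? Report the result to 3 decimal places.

Technical coefficients a_ij = z_ij / X_j:
  a_11 = 255/1700 = 0.15, a_21 = 340/1700 = 0.20, a_31 = 425/1700 = 0.25
  a_12 = 472.5/1350 = 0.35, a_22 = 0/1350 = 0.00, a_32 = 270/1350 = 0.20
  a_13 = 0/1850 = 0.00, a_23 = 740/1850 = 0.40, a_33 = 462.5/1850 = 0.25
I − A =
  [   0.85    -0.35     0.00]
  [  -0.20     1.00    -0.40]
  [  -0.25    -0.20     0.75]
Cofactors of I−A, C_ij = (−1)^(i+j)·(minor ij) (rows/columns in the sector order above):
  C_11 = (1.00)(0.75) − (-0.40)(-0.20) = 0.6700
  C_12 = −[(-0.20)(0.75) − (-0.40)(-0.25)] = 0.2500
  C_13 = (-0.20)(-0.20) − (1.00)(-0.25) = 0.2900
  C_21 = −[(-0.35)(0.75) − (0.00)(-0.20)] = 0.2625
  C_22 = (0.85)(0.75) − (0.00)(-0.25) = 0.6375
  C_23 = −[(0.85)(-0.20) − (-0.35)(-0.25)] = 0.2575
  C_31 = (-0.35)(-0.40) − (0.00)(1.00) = 0.1400
  C_32 = −[(0.85)(-0.40) − (0.00)(-0.20)] = 0.3400
  C_33 = (0.85)(1.00) − (-0.35)(-0.20) = 0.7800
det(I−A) = Σ_j (I−A)_1j·C_1j = (0.85)(0.6700) + (-0.35)(0.2500) + (0.00)(0.2900) = 0.4820
adj(I−A) = Cᵀ =
  [ 0.6700   0.2625   0.1400]
  [ 0.2500   0.6375   0.3400]
  [ 0.2900   0.2575   0.7800]
(I − A)⁻¹ = adj(I−A) / det(I−A) ≈
  [   1.3900     0.5446     0.2905]
  [   0.5187     1.3226     0.7054]
  [   0.6017     0.5342     1.6183]
First solve x = (I − A)⁻¹ d = adj(I−A)·d / det(I−A); in particular x_1 = (0.6700·320 + 0.2625·180 + 0.1400·1020) / 0.4820 = 404.45 / 0.4820 ≈ 839.10788.
Intermediate flow from 2 to 1: z_21 = a_21 · x_1 = 0.20 × 404.45 / 0.4820 = 80.89 / 0.4820 ≈ 167.822.

z_21 = 167.822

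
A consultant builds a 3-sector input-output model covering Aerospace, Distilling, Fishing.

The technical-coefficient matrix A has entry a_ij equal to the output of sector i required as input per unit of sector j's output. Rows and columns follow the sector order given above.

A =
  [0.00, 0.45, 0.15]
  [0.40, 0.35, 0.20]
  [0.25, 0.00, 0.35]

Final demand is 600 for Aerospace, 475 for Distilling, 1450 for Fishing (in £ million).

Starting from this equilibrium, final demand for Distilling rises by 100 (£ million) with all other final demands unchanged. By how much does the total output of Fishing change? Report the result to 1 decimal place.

Δx_3 = 43.5

I − A =
  [   1.00    -0.45    -0.15]
  [  -0.40     0.65    -0.20]
  [  -0.25     0.00     0.65]
Cofactors of I−A, C_ij = (−1)^(i+j)·(minor ij) (rows/columns in the sector order above):
  C_11 = (0.65)(0.65) − (-0.20)(0.00) = 0.4225
  C_12 = −[(-0.40)(0.65) − (-0.20)(-0.25)] = 0.3100
  C_13 = (-0.40)(0.00) − (0.65)(-0.25) = 0.1625
  C_21 = −[(-0.45)(0.65) − (-0.15)(0.00)] = 0.2925
  C_22 = (1.00)(0.65) − (-0.15)(-0.25) = 0.6125
  C_23 = −[(1.00)(0.00) − (-0.45)(-0.25)] = 0.1125
  C_31 = (-0.45)(-0.20) − (-0.15)(0.65) = 0.1875
  C_32 = −[(1.00)(-0.20) − (-0.15)(-0.40)] = 0.2600
  C_33 = (1.00)(0.65) − (-0.45)(-0.40) = 0.4700
det(I−A) = Σ_j (I−A)_1j·C_1j = (1.00)(0.4225) + (-0.45)(0.3100) + (-0.15)(0.1625) = 0.258625
adj(I−A) = Cᵀ =
  [ 0.4225   0.2925   0.1875]
  [ 0.3100   0.6125   0.2600]
  [ 0.1625   0.1125   0.4700]
(I − A)⁻¹ = adj(I−A) / det(I−A) ≈
  [   1.6336     1.1310     0.7250]
  [   1.1986     2.3683     1.0053]
  [   0.6283     0.4350     1.8173]
Δx = (I − A)⁻¹ Δd with Δd having +100 in the Distilling component and 0 elsewhere.
So Δx_3 = L_32 · (+100), where L_32 = adj(I−A)_32 / det(I−A) = 0.1125 / 0.258625.
Δx_3 = 0.1125 × (+100) / 0.258625 = 11.25 / 0.258625 ≈ 43.5.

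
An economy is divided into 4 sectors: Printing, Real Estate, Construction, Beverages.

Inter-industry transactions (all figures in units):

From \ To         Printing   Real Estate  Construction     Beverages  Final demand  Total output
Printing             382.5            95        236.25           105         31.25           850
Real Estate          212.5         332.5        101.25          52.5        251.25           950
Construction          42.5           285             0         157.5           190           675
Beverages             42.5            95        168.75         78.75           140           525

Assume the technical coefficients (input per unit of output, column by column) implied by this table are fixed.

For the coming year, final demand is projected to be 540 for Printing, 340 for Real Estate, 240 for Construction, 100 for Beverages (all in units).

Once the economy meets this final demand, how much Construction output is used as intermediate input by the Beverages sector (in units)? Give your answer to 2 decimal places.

Technical coefficients a_ij = z_ij / X_j:
  a_11 = 382.5/850 = 0.45, a_21 = 212.5/850 = 0.25, a_31 = 42.5/850 = 0.05, a_41 = 42.5/850 = 0.05
  a_12 = 95/950 = 0.10, a_22 = 332.5/950 = 0.35, a_32 = 285/950 = 0.30, a_42 = 95/950 = 0.10
  a_13 = 236.25/675 = 0.35, a_23 = 101.25/675 = 0.15, a_33 = 0/675 = 0.00, a_43 = 168.75/675 = 0.25
  a_14 = 105/525 = 0.20, a_24 = 52.5/525 = 0.10, a_34 = 157.5/525 = 0.30, a_44 = 78.75/525 = 0.15
I − A =
  [   0.55    -0.10    -0.35    -0.20]
  [  -0.25     0.65    -0.15    -0.10]
  [  -0.05    -0.30     1.00    -0.30]
  [  -0.05    -0.10    -0.25     0.85]
Compute the cofactors C_ij = (−1)^(i+j)·(3×3 minor ij) of I−A; the adjugate is their transpose:
adj(I−A) = Cᵀ =
  [ 0.443500   0.212250   0.240625   0.214250]
  [ 0.208625   0.393625   0.171000   0.155750]
  [ 0.109625   0.160500   0.265125   0.138250]
  [ 0.082875   0.106000   0.112250   0.269375]
det(I−A) = Σ_j (I−A)_1j·C_1j = (0.55)(0.443500) + (-0.10)(0.208625) + (-0.35)(0.109625) + (-0.20)(0.082875) = 0.16811875
(I − A)⁻¹ = adj(I−A) / det(I−A) ≈
  [   2.6380     1.2625     1.4313     1.2744]
  [   1.2409     2.3414     1.0171     0.9264]
  [   0.6521     0.9547     1.5770     0.8223]
  [   0.4930     0.6305     0.6677     1.6023]
First solve x = (I − A)⁻¹ d = adj(I−A)·d / det(I−A); in particular x_4 = (0.082875·540 + 0.106000·340 + 0.112250·240 + 0.269375·100) / 0.16811875 = 134.67 / 0.16811875 ≈ 801.0409.
Intermediate flow from 3 to 4: z_34 = a_34 · x_4 = 0.30 × 134.67 / 0.16811875 = 40.401 / 0.16811875 ≈ 240.31.

z_34 = 240.31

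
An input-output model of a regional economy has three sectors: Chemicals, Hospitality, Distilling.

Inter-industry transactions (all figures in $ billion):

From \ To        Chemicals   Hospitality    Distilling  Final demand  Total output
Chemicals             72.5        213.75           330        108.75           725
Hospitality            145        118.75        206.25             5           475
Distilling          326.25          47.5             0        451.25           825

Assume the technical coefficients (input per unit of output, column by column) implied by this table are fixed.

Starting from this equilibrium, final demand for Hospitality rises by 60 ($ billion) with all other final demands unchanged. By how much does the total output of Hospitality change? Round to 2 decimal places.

Δx_H = 117.11

Technical coefficients a_ij = z_ij / X_j:
  a_CC = 72.5/725 = 0.10, a_HC = 145/725 = 0.20, a_DC = 326.25/725 = 0.45
  a_CH = 213.75/475 = 0.45, a_HH = 118.75/475 = 0.25, a_DH = 47.5/475 = 0.10
  a_CD = 330/825 = 0.40, a_HD = 206.25/825 = 0.25, a_DD = 0/825 = 0.00
I − A =
  [   0.90    -0.45    -0.40]
  [  -0.20     0.75    -0.25]
  [  -0.45    -0.10     1.00]
Cofactors of I−A, C_ij = (−1)^(i+j)·(minor ij) (rows/columns in the sector order above):
  C_11 = (0.75)(1.00) − (-0.25)(-0.10) = 0.7250
  C_12 = −[(-0.20)(1.00) − (-0.25)(-0.45)] = 0.3125
  C_13 = (-0.20)(-0.10) − (0.75)(-0.45) = 0.3575
  C_21 = −[(-0.45)(1.00) − (-0.40)(-0.10)] = 0.4900
  C_22 = (0.90)(1.00) − (-0.40)(-0.45) = 0.7200
  C_23 = −[(0.90)(-0.10) − (-0.45)(-0.45)] = 0.2925
  C_31 = (-0.45)(-0.25) − (-0.40)(0.75) = 0.4125
  C_32 = −[(0.90)(-0.25) − (-0.40)(-0.20)] = 0.3050
  C_33 = (0.90)(0.75) − (-0.45)(-0.20) = 0.5850
det(I−A) = Σ_j (I−A)_1j·C_1j = (0.90)(0.7250) + (-0.45)(0.3125) + (-0.40)(0.3575) = 0.368875
adj(I−A) = Cᵀ =
  [ 0.7250   0.4900   0.4125]
  [ 0.3125   0.7200   0.3050]
  [ 0.3575   0.2925   0.5850]
(I − A)⁻¹ = adj(I−A) / det(I−A) ≈
  [   1.9654     1.3284     1.1183]
  [   0.8472     1.9519     0.8268]
  [   0.9692     0.7930     1.5859]
Δx = (I − A)⁻¹ Δd with Δd having +60 in the Hospitality component and 0 elsewhere.
So Δx_H = L_HH · (+60), where L_HH = adj(I−A)_HH / det(I−A) = 0.7200 / 0.368875.
Δx_H = 0.7200 × (+60) / 0.368875 = 43.20 / 0.368875 ≈ 117.11.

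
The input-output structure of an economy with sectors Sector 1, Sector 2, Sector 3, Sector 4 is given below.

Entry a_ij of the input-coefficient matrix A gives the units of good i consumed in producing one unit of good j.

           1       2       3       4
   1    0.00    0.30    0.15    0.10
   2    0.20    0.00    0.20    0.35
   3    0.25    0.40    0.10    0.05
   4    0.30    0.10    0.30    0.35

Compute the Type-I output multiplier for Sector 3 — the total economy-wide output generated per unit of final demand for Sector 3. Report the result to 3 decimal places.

I − A =
  [   1.00    -0.30    -0.15    -0.10]
  [  -0.20     1.00    -0.20    -0.35]
  [  -0.25    -0.40     0.90    -0.05]
  [  -0.30    -0.10    -0.30     0.65]
Compute the cofactors C_ij = (−1)^(i+j)·(3×3 minor ij) of I−A; the adjugate is their transpose:
adj(I−A) = Cᵀ =
  [ 0.443500   0.231750   0.194750   0.208000]
  [ 0.270250   0.508875   0.270250   0.336375]
  [ 0.263750   0.308750   0.512500   0.246250]
  [ 0.368000   0.327750   0.368000   0.701500]
det(I−A) = Σ_j (I−A)_1j·C_1j = (1.00)(0.443500) + (-0.30)(0.270250) + (-0.15)(0.263750) + (-0.10)(0.368000) = 0.2860625
(I − A)⁻¹ = adj(I−A) / det(I−A) ≈
  [   1.5504     0.8101     0.6808     0.7271]
  [   0.9447     1.7789     0.9447     1.1759]
  [   0.9220     1.0793     1.7916     0.8608]
  [   1.2864     1.1457     1.2864     2.4523]
The output multiplier for sector j is the column-j sum of the Leontief inverse (I − A)⁻¹ = adj(I−A) / det(I−A).
Column 3 of adj(I−A): (0.194750, 0.270250, 0.512500, 0.368000); det(I−A) = 0.2860625.
m_3 = (0.194750 + 0.270250 + 0.512500 + 0.368000) / 0.2860625 = 1.3455 / 0.2860625 ≈ 4.704.

m_3 = 4.704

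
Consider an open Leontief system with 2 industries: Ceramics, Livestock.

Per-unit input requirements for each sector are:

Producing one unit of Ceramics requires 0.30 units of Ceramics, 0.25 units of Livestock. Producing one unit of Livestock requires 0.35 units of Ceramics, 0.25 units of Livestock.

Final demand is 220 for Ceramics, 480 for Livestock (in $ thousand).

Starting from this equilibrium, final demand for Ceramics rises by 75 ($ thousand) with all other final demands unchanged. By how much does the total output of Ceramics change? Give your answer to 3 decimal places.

Δx_C = 128.571

I − A =
  [   0.70    -0.35]
  [  -0.25     0.75]
det(I−A) = (0.70)(0.75) − (-0.35)(-0.25) = 0.4375
adj(I−A) = [[0.75, 0.35], [0.25, 0.70]]
(I − A)⁻¹ = adj(I−A) / det(I−A) ≈
  [   1.7143     0.8000]
  [   0.5714     1.6000]
Δx = (I − A)⁻¹ Δd with Δd having +75 in the Ceramics component and 0 elsewhere.
So Δx_C = L_CC · (+75), where L_CC = adj(I−A)_CC / det(I−A) = 0.75 / 0.4375.
Δx_C = 0.75 × (+75) / 0.4375 = 56.25 / 0.4375 ≈ 128.571.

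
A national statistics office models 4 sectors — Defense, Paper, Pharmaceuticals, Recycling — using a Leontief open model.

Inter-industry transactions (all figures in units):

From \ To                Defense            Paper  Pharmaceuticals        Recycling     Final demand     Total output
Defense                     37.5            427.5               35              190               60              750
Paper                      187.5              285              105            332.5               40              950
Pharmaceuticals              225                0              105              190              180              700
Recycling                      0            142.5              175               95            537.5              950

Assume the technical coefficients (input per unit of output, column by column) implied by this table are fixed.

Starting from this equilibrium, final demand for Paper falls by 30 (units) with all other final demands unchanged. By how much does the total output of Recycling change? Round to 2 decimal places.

Technical coefficients a_ij = z_ij / X_j:
  a_11 = 37.5/750 = 0.05, a_21 = 187.5/750 = 0.25, a_31 = 225/750 = 0.30, a_41 = 0/750 = 0.00
  a_12 = 427.5/950 = 0.45, a_22 = 285/950 = 0.30, a_32 = 0/950 = 0.00, a_42 = 142.5/950 = 0.15
  a_13 = 35/700 = 0.05, a_23 = 105/700 = 0.15, a_33 = 105/700 = 0.15, a_43 = 175/700 = 0.25
  a_14 = 190/950 = 0.20, a_24 = 332.5/950 = 0.35, a_34 = 190/950 = 0.20, a_44 = 95/950 = 0.10
I − A =
  [   0.95    -0.45    -0.05    -0.20]
  [  -0.25     0.70    -0.15    -0.35]
  [  -0.30     0.00     0.85    -0.20]
  [   0.00    -0.15    -0.25     0.90]
Compute the cofactors C_ij = (−1)^(i+j)·(3×3 minor ij) of I−A; the adjugate is their transpose:
adj(I−A) = Cᵀ =
  [ 0.451375   0.348750   0.168500   0.273375]
  [ 0.245500   0.650750   0.235125   0.359875]
  [ 0.180750   0.159000   0.439875   0.199750]
  [ 0.091125   0.152625   0.161375   0.438875]
det(I−A) = Σ_j (I−A)_1j·C_1j = (0.95)(0.451375) + (-0.45)(0.245500) + (-0.05)(0.180750) + (-0.20)(0.091125) = 0.29106875
(I − A)⁻¹ = adj(I−A) / det(I−A) ≈
  [   1.5508     1.1982     0.5789     0.9392]
  [   0.8434     2.2357     0.8078     1.2364]
  [   0.6210     0.5463     1.5112     0.6863]
  [   0.3131     0.5244     0.5544     1.5078]
Δx = (I − A)⁻¹ Δd with Δd having -30 in the Paper component and 0 elsewhere.
So Δx_4 = L_42 · (-30), where L_42 = adj(I−A)_42 / det(I−A) = 0.152625 / 0.29106875.
Δx_4 = 0.152625 × (-30) / 0.29106875 = -4.57875 / 0.29106875 ≈ -15.73.

Δx_4 = -15.73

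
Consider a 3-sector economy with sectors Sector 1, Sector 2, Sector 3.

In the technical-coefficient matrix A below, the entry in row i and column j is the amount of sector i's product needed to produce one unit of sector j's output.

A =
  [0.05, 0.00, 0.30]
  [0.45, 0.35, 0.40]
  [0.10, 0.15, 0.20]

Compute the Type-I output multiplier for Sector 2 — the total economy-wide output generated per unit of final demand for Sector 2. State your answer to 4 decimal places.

I − A =
  [   0.95     0.00    -0.30]
  [  -0.45     0.65    -0.40]
  [  -0.10    -0.15     0.80]
Cofactors of I−A, C_ij = (−1)^(i+j)·(minor ij) (rows/columns in the sector order above):
  C_11 = (0.65)(0.80) − (-0.40)(-0.15) = 0.4600
  C_12 = −[(-0.45)(0.80) − (-0.40)(-0.10)] = 0.4000
  C_13 = (-0.45)(-0.15) − (0.65)(-0.10) = 0.1325
  C_21 = −[(0.00)(0.80) − (-0.30)(-0.15)] = 0.0450
  C_22 = (0.95)(0.80) − (-0.30)(-0.10) = 0.7300
  C_23 = −[(0.95)(-0.15) − (0.00)(-0.10)] = 0.1425
  C_31 = (0.00)(-0.40) − (-0.30)(0.65) = 0.1950
  C_32 = −[(0.95)(-0.40) − (-0.30)(-0.45)] = 0.5150
  C_33 = (0.95)(0.65) − (0.00)(-0.45) = 0.6175
det(I−A) = Σ_j (I−A)_1j·C_1j = (0.95)(0.4600) + (0.00)(0.4000) + (-0.30)(0.1325) = 0.39725
adj(I−A) = Cᵀ =
  [ 0.4600   0.0450   0.1950]
  [ 0.4000   0.7300   0.5150]
  [ 0.1325   0.1425   0.6175]
(I − A)⁻¹ = adj(I−A) / det(I−A) ≈
  [   1.15796     0.11328     0.49087]
  [   1.00692     1.83763     1.29641]
  [   0.33354     0.35872     1.55444]
The output multiplier for sector j is the column-j sum of the Leontief inverse (I − A)⁻¹ = adj(I−A) / det(I−A).
Column 2 of adj(I−A): (0.0450, 0.7300, 0.1425); det(I−A) = 0.39725.
m_2 = (0.0450 + 0.7300 + 0.1425) / 0.39725 = 0.9175 / 0.39725 ≈ 2.3096.

m_2 = 2.3096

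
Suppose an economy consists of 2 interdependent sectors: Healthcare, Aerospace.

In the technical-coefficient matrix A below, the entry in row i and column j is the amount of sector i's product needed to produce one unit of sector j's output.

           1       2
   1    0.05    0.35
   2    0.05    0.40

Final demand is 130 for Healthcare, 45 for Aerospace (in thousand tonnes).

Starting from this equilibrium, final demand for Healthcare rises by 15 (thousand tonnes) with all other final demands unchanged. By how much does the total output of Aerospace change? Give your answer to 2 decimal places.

I − A =
  [   0.95    -0.35]
  [  -0.05     0.60]
det(I−A) = (0.95)(0.60) − (-0.35)(-0.05) = 0.5525
adj(I−A) = [[0.60, 0.35], [0.05, 0.95]]
(I − A)⁻¹ = adj(I−A) / det(I−A) ≈
  [   1.0860     0.6335]
  [   0.0905     1.7195]
Δx = (I − A)⁻¹ Δd with Δd having +15 in the Healthcare component and 0 elsewhere.
So Δx_2 = L_21 · (+15), where L_21 = adj(I−A)_21 / det(I−A) = 0.05 / 0.5525.
Δx_2 = 0.05 × (+15) / 0.5525 = 0.75 / 0.5525 ≈ 1.36.

Δx_2 = 1.36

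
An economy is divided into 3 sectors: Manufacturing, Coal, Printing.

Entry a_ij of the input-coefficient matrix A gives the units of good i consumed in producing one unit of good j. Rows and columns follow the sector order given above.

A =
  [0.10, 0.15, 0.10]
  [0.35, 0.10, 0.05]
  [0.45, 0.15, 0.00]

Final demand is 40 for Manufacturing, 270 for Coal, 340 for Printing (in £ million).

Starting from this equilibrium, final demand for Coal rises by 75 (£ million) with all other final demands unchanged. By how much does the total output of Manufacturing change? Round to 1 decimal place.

Δx_1 = 17.6

I − A =
  [   0.90    -0.15    -0.10]
  [  -0.35     0.90    -0.05]
  [  -0.45    -0.15     1.00]
Cofactors of I−A, C_ij = (−1)^(i+j)·(minor ij) (rows/columns in the sector order above):
  C_11 = (0.90)(1.00) − (-0.05)(-0.15) = 0.8925
  C_12 = −[(-0.35)(1.00) − (-0.05)(-0.45)] = 0.3725
  C_13 = (-0.35)(-0.15) − (0.90)(-0.45) = 0.4575
  C_21 = −[(-0.15)(1.00) − (-0.10)(-0.15)] = 0.1650
  C_22 = (0.90)(1.00) − (-0.10)(-0.45) = 0.8550
  C_23 = −[(0.90)(-0.15) − (-0.15)(-0.45)] = 0.2025
  C_31 = (-0.15)(-0.05) − (-0.10)(0.90) = 0.0975
  C_32 = −[(0.90)(-0.05) − (-0.10)(-0.35)] = 0.0800
  C_33 = (0.90)(0.90) − (-0.15)(-0.35) = 0.7575
det(I−A) = Σ_j (I−A)_1j·C_1j = (0.90)(0.8925) + (-0.15)(0.3725) + (-0.10)(0.4575) = 0.701625
adj(I−A) = Cᵀ =
  [ 0.8925   0.1650   0.0975]
  [ 0.3725   0.8550   0.0800]
  [ 0.4575   0.2025   0.7575]
(I − A)⁻¹ = adj(I−A) / det(I−A) ≈
  [   1.2720     0.2352     0.1390]
  [   0.5309     1.2186     0.1140]
  [   0.6521     0.2886     1.0796]
Δx = (I − A)⁻¹ Δd with Δd having +75 in the Coal component and 0 elsewhere.
So Δx_1 = L_12 · (+75), where L_12 = adj(I−A)_12 / det(I−A) = 0.1650 / 0.701625.
Δx_1 = 0.1650 × (+75) / 0.701625 = 12.375 / 0.701625 ≈ 17.6.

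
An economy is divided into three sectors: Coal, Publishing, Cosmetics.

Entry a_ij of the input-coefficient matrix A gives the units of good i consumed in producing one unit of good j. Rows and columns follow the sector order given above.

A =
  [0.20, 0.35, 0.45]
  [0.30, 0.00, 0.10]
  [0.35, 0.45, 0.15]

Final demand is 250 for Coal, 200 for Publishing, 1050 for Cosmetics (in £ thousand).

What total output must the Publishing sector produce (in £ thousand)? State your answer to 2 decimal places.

I − A =
  [   0.80    -0.35    -0.45]
  [  -0.30     1.00    -0.10]
  [  -0.35    -0.45     0.85]
Cofactors of I−A, C_ij = (−1)^(i+j)·(minor ij) (rows/columns in the sector order above):
  C_11 = (1.00)(0.85) − (-0.10)(-0.45) = 0.8050
  C_12 = −[(-0.30)(0.85) − (-0.10)(-0.35)] = 0.2900
  C_13 = (-0.30)(-0.45) − (1.00)(-0.35) = 0.4850
  C_21 = −[(-0.35)(0.85) − (-0.45)(-0.45)] = 0.5000
  C_22 = (0.80)(0.85) − (-0.45)(-0.35) = 0.5225
  C_23 = −[(0.80)(-0.45) − (-0.35)(-0.35)] = 0.4825
  C_31 = (-0.35)(-0.10) − (-0.45)(1.00) = 0.4850
  C_32 = −[(0.80)(-0.10) − (-0.45)(-0.30)] = 0.2150
  C_33 = (0.80)(1.00) − (-0.35)(-0.30) = 0.6950
det(I−A) = Σ_j (I−A)_1j·C_1j = (0.80)(0.8050) + (-0.35)(0.2900) + (-0.45)(0.4850) = 0.32425
adj(I−A) = Cᵀ =
  [ 0.8050   0.5000   0.4850]
  [ 0.2900   0.5225   0.2150]
  [ 0.4850   0.4825   0.6950]
(I − A)⁻¹ = adj(I−A) / det(I−A) ≈
  [   2.4827     1.5420     1.4958]
  [   0.8944     1.6114     0.6631]
  [   1.4958     1.4880     2.1434]
x = (I − A)⁻¹ d = adj(I−A)·d / det(I−A), with det(I−A) = 0.32425:
  x_1 = (0.8050·250 + 0.5000·200 + 0.4850·1050) / 0.32425 = 810.50 / 0.32425 ≈ 2499.61
  x_2 = (0.2900·250 + 0.5225·200 + 0.2150·1050) / 0.32425 = 402.75 / 0.32425 ≈ 1242.10
  x_3 = (0.4850·250 + 0.4825·200 + 0.6950·1050) / 0.32425 = 947.50 / 0.32425 ≈ 2922.13

x_2 = 1242.10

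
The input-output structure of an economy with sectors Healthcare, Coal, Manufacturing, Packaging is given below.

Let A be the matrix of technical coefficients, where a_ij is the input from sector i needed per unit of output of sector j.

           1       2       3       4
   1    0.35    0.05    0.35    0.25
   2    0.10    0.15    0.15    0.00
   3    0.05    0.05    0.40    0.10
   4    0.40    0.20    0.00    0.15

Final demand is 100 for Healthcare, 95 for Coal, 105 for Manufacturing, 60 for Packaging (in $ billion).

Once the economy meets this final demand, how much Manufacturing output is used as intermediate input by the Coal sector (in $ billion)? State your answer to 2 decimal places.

I − A =
  [   0.65    -0.05    -0.35    -0.25]
  [  -0.10     0.85    -0.15     0.00]
  [  -0.05    -0.05     0.60    -0.10]
  [  -0.40    -0.20     0.00     0.85]
Compute the cofactors C_ij = (−1)^(i+j)·(3×3 minor ij) of I−A; the adjugate is their transpose:
adj(I−A) = Cᵀ =
  [ 0.424125   0.077375   0.266750   0.156125]
  [ 0.063375   0.242625   0.097625   0.030125]
  [ 0.076375   0.042250   0.375375   0.066625]
  [ 0.214500   0.093500   0.148500   0.306625]
det(I−A) = Σ_j (I−A)_1j·C_1j = (0.65)(0.424125) + (-0.05)(0.063375) + (-0.35)(0.076375) + (-0.25)(0.214500) = 0.19215625
(I − A)⁻¹ = adj(I−A) / det(I−A) ≈
  [   2.2072     0.4027     1.3882     0.8125]
  [   0.3298     1.2626     0.5081     0.1568]
  [   0.3975     0.2199     1.9535     0.3467]
  [   1.1163     0.4866     0.7728     1.5957]
First solve x = (I − A)⁻¹ d = adj(I−A)·d / det(I−A); in particular x_2 = (0.063375·100 + 0.242625·95 + 0.097625·105 + 0.030125·60) / 0.19215625 = 41.445 / 0.19215625 ≈ 215.6839.
Intermediate flow from 3 to 2: z_32 = a_32 · x_2 = 0.05 × 41.445 / 0.19215625 = 2.07225 / 0.19215625 ≈ 10.78.

z_32 = 10.78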